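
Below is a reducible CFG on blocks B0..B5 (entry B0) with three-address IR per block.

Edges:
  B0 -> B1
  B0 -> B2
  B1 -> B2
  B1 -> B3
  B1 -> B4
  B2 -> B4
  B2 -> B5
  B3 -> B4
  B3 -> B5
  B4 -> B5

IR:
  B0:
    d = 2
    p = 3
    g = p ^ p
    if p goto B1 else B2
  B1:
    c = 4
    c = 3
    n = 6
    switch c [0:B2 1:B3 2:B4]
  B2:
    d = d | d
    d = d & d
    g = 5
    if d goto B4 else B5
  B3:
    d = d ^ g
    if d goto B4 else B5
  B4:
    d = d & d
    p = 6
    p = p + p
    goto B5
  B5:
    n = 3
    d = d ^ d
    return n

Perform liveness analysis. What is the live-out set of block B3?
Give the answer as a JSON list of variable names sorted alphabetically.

Answer: ["d"]

Analysis:
Block summaries:
  B0: def={d,g,p} ue=∅
  B1: def={c,n} ue=∅
  B2: def={d,g} ue={d}
  B3: def={d} ue={d,g}
  B4: def={d,p} ue={d}
  B5: def={d,n} ue={d}

Live sets:
  B0 li=∅ lo={d,g}
  B1 li={d,g} lo={d,g}
  B2 li={d} lo={d}
  B3 li={d,g} lo={d}
  B4 li={d} lo={d}
  B5 li={d} lo=∅

live-out(B3) = ["d"]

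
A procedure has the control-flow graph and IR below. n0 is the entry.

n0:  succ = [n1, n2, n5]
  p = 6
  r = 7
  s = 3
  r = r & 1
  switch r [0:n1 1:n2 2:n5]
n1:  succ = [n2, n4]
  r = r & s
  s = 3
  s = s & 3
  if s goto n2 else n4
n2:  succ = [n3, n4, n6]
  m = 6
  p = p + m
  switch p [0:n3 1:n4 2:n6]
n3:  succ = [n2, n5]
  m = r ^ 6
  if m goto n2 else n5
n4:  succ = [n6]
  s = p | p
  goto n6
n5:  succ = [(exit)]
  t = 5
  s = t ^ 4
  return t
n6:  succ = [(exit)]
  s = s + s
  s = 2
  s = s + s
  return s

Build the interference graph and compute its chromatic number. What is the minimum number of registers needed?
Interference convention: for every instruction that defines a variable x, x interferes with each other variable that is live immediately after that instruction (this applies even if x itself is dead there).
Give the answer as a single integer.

Block summaries:
  n0 def {p,r,s} use ∅
  n1 def {r,s} use {r,s}
  n2 def {m,p} use {p}
  n3 def {m} use {r}
  n4 def {s} use {p}
  n5 def {s,t} use ∅
  n6 def {s} use {s}

Live sets:
  live n0: ∅→{p,r,s}
  live n1: {p,r,s}→{p,r,s}
  live n2: {p,r,s}→{p,r,s}
  live n3: {p,r,s}→{p,r,s}
  live n4: {p}→{s}
  live n5: ∅→∅
  live n6: {s}→∅

Interference:
  m — {p,r,s}
  p — {m,r,s}
  r — {m,p,s}
  s — {m,p,r,t}
  t — {s}

Colouring:
  {m,p,r,s} pairwise interfere (4-clique) ⇒ χ ≥ 4
  4-colouring: R0={s}  R1={m,t}  R2={p}  R3={r}
  χ = 4

Answer: 4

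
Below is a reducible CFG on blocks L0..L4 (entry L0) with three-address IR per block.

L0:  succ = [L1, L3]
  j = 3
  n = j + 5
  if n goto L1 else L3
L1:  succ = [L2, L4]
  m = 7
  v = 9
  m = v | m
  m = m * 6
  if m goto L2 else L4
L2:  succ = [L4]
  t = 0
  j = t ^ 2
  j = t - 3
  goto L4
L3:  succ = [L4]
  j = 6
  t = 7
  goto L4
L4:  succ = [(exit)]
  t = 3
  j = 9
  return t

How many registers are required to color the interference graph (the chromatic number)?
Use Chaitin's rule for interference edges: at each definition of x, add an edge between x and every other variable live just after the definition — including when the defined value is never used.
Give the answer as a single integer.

Per-block:
  L0: def={j,n} ue=∅
  L1: def={m,v} ue=∅
  L2: def={j,t} ue=∅
  L3: def={j,t} ue=∅
  L4: def={j,t} ue=∅

Live sets:
  live L0: ∅→∅
  live L1: ∅→∅
  live L2: ∅→∅
  live L3: ∅→∅
  live L4: ∅→∅

Interfere edges:
  j: {t}
  m: {v}
  n: ∅
  t: {j}
  v: {m}

Chromatic number:
  clique {j,t} ⇒ need ≥ 2
  2-colouring: c0={j,m,n}  c1={t,v}
  χ = 2

Answer: 2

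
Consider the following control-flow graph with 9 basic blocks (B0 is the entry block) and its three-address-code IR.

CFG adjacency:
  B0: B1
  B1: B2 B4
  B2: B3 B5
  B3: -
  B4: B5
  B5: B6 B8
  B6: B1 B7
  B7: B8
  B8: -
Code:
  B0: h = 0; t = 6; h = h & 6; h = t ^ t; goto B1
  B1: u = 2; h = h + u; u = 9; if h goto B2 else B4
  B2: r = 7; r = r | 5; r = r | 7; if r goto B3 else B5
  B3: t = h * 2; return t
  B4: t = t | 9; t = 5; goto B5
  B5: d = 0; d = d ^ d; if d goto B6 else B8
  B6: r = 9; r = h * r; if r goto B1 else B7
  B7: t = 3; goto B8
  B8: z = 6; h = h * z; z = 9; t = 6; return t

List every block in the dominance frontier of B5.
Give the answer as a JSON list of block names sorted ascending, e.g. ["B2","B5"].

idom tree: B1←B0 B2←B1 B3←B2 B4←B1 B5←B1 B6←B5 B7←B6 B8←B5
Dom at joins:
  B1: preds {B0,B6}: {B0} ∩ {B0,B1,B5,B6} = {B0}; idom=B0
  B5: preds {B2,B4}: {B0,B1,B2} ∩ {B0,B1,B4} = {B0,B1}; idom=B1
  B8: preds {B5,B7}: {B0,B1,B5} ∩ {B0,B1,B5,B6,B7} = {B0,B1,B5}; idom=B5

DF derivation:
  B1←B0: walk · to B0
  B1←B6: walk B6→B5→B1 to B0
  B5←B2: walk B2 to B1
  B5←B4: walk B4 to B1
  B8←B5: walk · to B5
  B8←B7: walk B7→B6 to B5
  DF(B0)=∅
  DF(B1)={B1}
  DF(B2)={B5}
  DF(B3)=∅
  DF(B4)={B5}
  DF(B5)={B1}
  DF(B6)={B1,B8}
  DF(B7)={B8}
  DF(B8)=∅

DF(B5) = ["B1"]

Answer: ["B1"]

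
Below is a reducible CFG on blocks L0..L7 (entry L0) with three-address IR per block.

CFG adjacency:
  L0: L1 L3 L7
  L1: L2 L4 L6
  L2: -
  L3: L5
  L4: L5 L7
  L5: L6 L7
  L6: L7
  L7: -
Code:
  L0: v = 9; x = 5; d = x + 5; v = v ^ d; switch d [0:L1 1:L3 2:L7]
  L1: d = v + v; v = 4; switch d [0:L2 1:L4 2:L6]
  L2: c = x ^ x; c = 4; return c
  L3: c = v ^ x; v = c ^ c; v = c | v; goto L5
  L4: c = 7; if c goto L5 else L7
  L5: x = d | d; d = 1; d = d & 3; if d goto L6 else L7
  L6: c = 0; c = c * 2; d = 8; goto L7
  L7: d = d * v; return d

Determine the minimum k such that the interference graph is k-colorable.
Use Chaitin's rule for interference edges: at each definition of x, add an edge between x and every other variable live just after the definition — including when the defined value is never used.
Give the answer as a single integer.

Answer: 3

Working:
Block summaries:
  L0: def={d,v,x} ue=∅
  L1: def={d,v} ue={v}
  L2: def={c} ue={x}
  L3: def={c,v} ue={v,x}
  L4: def={c} ue=∅
  L5: def={d,x} ue={d}
  L6: def={c,d} ue=∅
  L7: def={d} ue={d,v}

Live sets:
  live L0: ∅→{d,v,x}
  live L1: {v,x}→{d,v,x}
  live L2: {x}→∅
  live L3: {d,v,x}→{d,v}
  live L4: {d,v}→{d,v}
  live L5: {d,v}→{d,v}
  live L6: {v}→{d,v}
  live L7: {d,v}→∅

Interfere edges:
  c — {d,v}
  d — {c,v,x}
  v — {c,d,x}
  x — {d,v}

Registers:
  {c,d,v} pairwise interfere (3-clique) ⇒ χ ≥ 3
  3-colouring: r0={d}  r1={v}  r2={c,x}
  χ = 3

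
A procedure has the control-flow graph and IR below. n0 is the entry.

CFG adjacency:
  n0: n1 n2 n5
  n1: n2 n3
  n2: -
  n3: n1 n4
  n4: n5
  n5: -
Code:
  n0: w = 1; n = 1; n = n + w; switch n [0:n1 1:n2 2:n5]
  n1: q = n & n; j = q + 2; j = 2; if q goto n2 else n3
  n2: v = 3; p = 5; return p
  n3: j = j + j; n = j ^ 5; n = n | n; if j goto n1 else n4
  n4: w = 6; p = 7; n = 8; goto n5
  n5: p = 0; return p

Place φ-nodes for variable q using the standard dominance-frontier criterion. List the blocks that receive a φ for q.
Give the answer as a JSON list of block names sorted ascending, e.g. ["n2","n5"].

Answer: ["n1", "n2", "n5"]

Derivation:
idom tree: n1←n0 n2←n0 n3←n1 n4←n3 n5←n0
Join-block Dom:
  n1: preds {n0,n3}: {n0} ∩ {n0,n1,n3} = {n0}; idom=n0
  n2: preds {n0,n1}: {n0} ∩ {n0,n1} = {n0}; idom=n0
  n5: preds {n0,n4}: {n0} ∩ {n0,n1,n3,n4} = {n0}; idom=n0

Frontier:
  join n1 pred n0: · stop@n0
  join n1 pred n3: n3→n1 stop@n0
  join n2 pred n0: · stop@n0
  join n2 pred n1: n1 stop@n0
  join n5 pred n0: · stop@n0
  join n5 pred n4: n4→n3→n1 stop@n0
  n0: DF=∅
  n1: DF={n1,n2,n5}
  n2: DF=∅
  n3: DF={n1,n5}
  n4: DF={n5}
  n5: DF=∅

φ for q: defs {n1}
  DF⁺ = {n1,n2,n5}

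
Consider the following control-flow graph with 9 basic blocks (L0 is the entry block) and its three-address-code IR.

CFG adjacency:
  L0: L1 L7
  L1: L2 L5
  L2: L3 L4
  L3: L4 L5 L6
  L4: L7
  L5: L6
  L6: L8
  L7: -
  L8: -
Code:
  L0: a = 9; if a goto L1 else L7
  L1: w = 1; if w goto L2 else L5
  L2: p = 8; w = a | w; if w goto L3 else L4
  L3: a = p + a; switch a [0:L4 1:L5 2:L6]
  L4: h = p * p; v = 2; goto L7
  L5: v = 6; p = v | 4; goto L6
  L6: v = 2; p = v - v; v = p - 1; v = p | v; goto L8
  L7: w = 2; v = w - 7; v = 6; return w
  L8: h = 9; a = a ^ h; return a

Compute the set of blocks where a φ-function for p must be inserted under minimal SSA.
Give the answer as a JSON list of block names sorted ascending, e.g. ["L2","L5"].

idom tree: L1←L0 L2←L1 L3←L2 L4←L2 L5←L1 L6←L1 L7←L0 L8←L6
Dom∩ at merges:
  L4: preds {L2,L3}: {L0,L1,L2} ∩ {L0,L1,L2,L3} = {L0,L1,L2}; idom=L2
  L5: preds {L1,L3}: {L0,L1} ∩ {L0,L1,L2,L3} = {L0,L1}; idom=L1
  L6: preds {L3,L5}: {L0,L1,L2,L3} ∩ {L0,L1,L5} = {L0,L1}; idom=L1
  L7: preds {L0,L4}: {L0} ∩ {L0,L1,L2,L4} = {L0}; idom=L0

DF walk-up:
  L4←L2: walk · to L2
  L4←L3: walk L3 to L2
  L5←L1: walk · to L1
  L5←L3: walk L3→L2 to L1
  L6←L3: walk L3→L2 to L1
  L6←L5: walk L5 to L1
  L7←L0: walk · to L0
  L7←L4: walk L4→L2→L1 to L0
  L0: DF=∅
  L1: DF={L7}
  L2: DF={L5,L6,L7}
  L3: DF={L4,L5,L6}
  L4: DF={L7}
  L5: DF={L6}
  L6: DF=∅
  L7: DF=∅
  L8: DF=∅

φ for p: defs {L2,L5,L6}
  DF⁺ = {L5,L6,L7}

Answer: ["L5", "L6", "L7"]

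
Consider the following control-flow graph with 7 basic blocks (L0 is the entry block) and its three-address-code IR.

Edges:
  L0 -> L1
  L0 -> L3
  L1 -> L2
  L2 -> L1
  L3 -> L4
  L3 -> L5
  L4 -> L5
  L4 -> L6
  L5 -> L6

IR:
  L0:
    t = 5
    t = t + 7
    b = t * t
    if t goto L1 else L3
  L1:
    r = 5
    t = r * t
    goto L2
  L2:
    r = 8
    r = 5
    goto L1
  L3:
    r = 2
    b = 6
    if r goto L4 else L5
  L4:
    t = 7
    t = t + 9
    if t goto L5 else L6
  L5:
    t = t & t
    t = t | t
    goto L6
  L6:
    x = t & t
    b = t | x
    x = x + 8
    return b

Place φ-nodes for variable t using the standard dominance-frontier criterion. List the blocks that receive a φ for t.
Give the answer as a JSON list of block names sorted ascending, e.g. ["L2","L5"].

idom tree: L1←L0 L2←L1 L3←L0 L4←L3 L5←L3 L6←L3
Dom at joins:
  L1: preds {L0,L2}: {L0} ∩ {L0,L1,L2} = {L0}; idom=L0
  L5: preds {L3,L4}: {L0,L3} ∩ {L0,L3,L4} = {L0,L3}; idom=L3
  L6: preds {L4,L5}: {L0,L3,L4} ∩ {L0,L3,L5} = {L0,L3}; idom=L3

DF derivation:
  join L1 pred L0: · stop@L0
  join L1 pred L2: L2→L1 stop@L0
  join L5 pred L3: · stop@L3
  join L5 pred L4: L4 stop@L3
  join L6 pred L4: L4 stop@L3
  join L6 pred L5: L5 stop@L3
  L0 → ∅
  L1 → {L1}
  L2 → {L1}
  L3 → ∅
  L4 → {L5,L6}
  L5 → {L6}
  L6 → ∅

φ for t: defs {L0,L1,L4,L5}
  DF⁺ = {L1,L5,L6}

Answer: ["L1", "L5", "L6"]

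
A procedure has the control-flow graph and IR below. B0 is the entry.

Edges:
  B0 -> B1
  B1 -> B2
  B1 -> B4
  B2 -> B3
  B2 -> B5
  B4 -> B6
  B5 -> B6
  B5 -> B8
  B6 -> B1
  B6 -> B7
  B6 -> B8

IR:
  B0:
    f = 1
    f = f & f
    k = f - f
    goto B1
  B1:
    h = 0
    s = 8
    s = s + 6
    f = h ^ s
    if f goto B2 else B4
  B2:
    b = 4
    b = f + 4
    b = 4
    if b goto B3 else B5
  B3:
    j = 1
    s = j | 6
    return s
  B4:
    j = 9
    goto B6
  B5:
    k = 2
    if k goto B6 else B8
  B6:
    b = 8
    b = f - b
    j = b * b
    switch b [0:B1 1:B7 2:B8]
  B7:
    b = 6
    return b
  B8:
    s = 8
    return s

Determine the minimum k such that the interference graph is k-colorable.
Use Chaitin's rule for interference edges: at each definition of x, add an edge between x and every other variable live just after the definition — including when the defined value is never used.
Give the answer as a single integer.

Answer: 3

Analysis:
def/use:
  B0: def={f,k} ue=∅
  B1: def={f,h,s} ue=∅
  B2: def={b} ue={f}
  B3: def={j,s} ue=∅
  B4: def={j} ue=∅
  B5: def={k} ue=∅
  B6: def={b,j} ue={f}
  B7: def={b} ue=∅
  B8: def={s} ue=∅

Live sets:
  B0 li=∅ lo=∅
  B1 li=∅ lo={f}
  B2 li={f} lo={f}
  B3 li=∅ lo=∅
  B4 li={f} lo={f}
  B5 li={f} lo={f}
  B6 li={f} lo=∅
  B7 li=∅ lo=∅
  B8 li=∅ lo=∅

Interfere edges:
  b: {f,j}
  f: {b,j,k}
  h: {s}
  j: {b,f}
  k: {f}
  s: {h}

Colouring:
  lower bound: {b,f,j} mutually conflict ⇒ χ ≥ 3
  assign b→r1 f→r0 h→r0 j→r2 k→r1 s→r1 — no edge inside a register ⇒ χ ≤ 3
  χ = 3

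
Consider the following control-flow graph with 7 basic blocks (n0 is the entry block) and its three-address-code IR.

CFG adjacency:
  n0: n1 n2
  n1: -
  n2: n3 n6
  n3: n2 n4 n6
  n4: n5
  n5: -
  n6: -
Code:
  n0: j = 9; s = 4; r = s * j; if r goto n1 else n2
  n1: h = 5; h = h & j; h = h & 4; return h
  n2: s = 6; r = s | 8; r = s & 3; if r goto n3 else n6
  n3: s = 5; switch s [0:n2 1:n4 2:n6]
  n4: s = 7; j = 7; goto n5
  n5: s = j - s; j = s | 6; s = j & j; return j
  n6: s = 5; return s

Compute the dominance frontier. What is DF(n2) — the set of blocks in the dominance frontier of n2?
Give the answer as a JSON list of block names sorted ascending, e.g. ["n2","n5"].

idom tree: n1←n0 n2←n0 n3←n2 n4←n3 n5←n4 n6←n2
Join-block Dom:
  n2: preds {n0,n3}: {n0} ∩ {n0,n2,n3} = {n0}; idom=n0
  n6: preds {n2,n3}: {n0,n2} ∩ {n0,n2,n3} = {n0,n2}; idom=n2

Frontier:
  n2←n0: walk · to n0
  n2←n3: walk n3→n2 to n0
  n6←n2: walk · to n2
  n6←n3: walk n3 to n2
  n0: DF=∅
  n1: DF=∅
  n2: DF={n2}
  n3: DF={n2,n6}
  n4: DF=∅
  n5: DF=∅
  n6: DF=∅

DF(n2) = ["n2"]

Answer: ["n2"]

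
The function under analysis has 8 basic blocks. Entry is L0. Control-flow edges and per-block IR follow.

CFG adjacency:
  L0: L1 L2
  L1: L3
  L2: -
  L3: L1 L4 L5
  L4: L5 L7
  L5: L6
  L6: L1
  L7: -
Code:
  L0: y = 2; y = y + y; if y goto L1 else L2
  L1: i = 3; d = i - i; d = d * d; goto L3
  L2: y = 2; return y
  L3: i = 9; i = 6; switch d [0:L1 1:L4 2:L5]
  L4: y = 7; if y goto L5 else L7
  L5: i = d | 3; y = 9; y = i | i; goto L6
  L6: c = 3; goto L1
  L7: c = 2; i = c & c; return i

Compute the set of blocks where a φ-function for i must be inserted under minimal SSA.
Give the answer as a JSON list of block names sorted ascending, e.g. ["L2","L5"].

idom tree: L1←L0 L2←L0 L3←L1 L4←L3 L5←L3 L6←L5 L7←L4
Dom at joins:
  L1: preds {L0,L3,L6}: {L0} ∩ {L0,L1,L3} ∩ {L0,L1,L3,L5,L6} = {L0}; idom=L0
  L5: preds {L3,L4}: {L0,L1,L3} ∩ {L0,L1,L3,L4} = {L0,L1,L3}; idom=L3

DF walk-up:
  join L1 pred L0: · stop@L0
  join L1 pred L3: L3→L1 stop@L0
  join L1 pred L6: L6→L5→L3→L1 stop@L0
  join L5 pred L3: · stop@L3
  join L5 pred L4: L4 stop@L3
  L0: DF=∅
  L1: DF={L1}
  L2: DF=∅
  L3: DF={L1}
  L4: DF={L5}
  L5: DF={L1}
  L6: DF={L1}
  L7: DF=∅

φ for i: defs {L1,L3,L5,L7}
  DF⁺ = {L1}

Answer: ["L1"]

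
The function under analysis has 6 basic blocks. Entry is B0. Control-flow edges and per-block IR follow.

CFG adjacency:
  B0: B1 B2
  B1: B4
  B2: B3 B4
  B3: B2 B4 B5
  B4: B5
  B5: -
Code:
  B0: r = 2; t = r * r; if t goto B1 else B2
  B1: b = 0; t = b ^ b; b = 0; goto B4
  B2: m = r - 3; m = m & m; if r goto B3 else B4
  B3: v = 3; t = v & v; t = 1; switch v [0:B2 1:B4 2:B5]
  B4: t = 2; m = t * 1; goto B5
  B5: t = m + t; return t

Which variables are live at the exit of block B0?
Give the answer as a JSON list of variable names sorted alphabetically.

Answer: ["r"]

Analysis:
def/use:
  B0: {r,t} / ∅
  B1: {b,t} / ∅
  B2: {m} / {r}
  B3: {t,v} / ∅
  B4: {m,t} / ∅
  B5: {t} / {m,t}

Backward fixpoint:
  live B0: ∅→{r}
  live B1: ∅→∅
  live B2: {r}→{m,r}
  live B3: {m,r}→{m,r,t}
  live B4: ∅→{m,t}
  live B5: {m,t}→∅

live-out(B0) = ["r"]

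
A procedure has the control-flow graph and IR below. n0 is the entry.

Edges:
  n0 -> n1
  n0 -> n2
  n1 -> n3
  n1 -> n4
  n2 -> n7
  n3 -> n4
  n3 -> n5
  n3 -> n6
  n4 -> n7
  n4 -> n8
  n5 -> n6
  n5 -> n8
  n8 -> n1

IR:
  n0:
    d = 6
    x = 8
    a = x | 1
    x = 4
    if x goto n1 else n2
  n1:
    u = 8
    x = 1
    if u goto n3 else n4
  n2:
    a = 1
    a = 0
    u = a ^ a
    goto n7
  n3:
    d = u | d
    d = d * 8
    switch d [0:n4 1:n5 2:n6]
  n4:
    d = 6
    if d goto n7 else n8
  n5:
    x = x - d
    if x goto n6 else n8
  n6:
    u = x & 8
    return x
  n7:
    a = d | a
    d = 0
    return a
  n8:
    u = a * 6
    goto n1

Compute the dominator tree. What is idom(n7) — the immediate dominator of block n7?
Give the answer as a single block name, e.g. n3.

Answer: n0

Derivation:
idom tree: n1←n0 n2←n0 n3←n1 n4←n1 n5←n3 n6←n3 n7←n0 n8←n1
Join-block Dom:
  n1: preds {n0,n8}: {n0} ∩ {n0,n1,n8} = {n0}; idom=n0
  n4: preds {n1,n3}: {n0,n1} ∩ {n0,n1,n3} = {n0,n1}; idom=n1
  n6: preds {n3,n5}: {n0,n1,n3} ∩ {n0,n1,n3,n5} = {n0,n1,n3}; idom=n3
  n7: preds {n2,n4}: {n0,n2} ∩ {n0,n1,n4} = {n0}; idom=n0
  n8: preds {n4,n5}: {n0,n1,n4} ∩ {n0,n1,n3,n5} = {n0,n1}; idom=n1

idom(n7) = n0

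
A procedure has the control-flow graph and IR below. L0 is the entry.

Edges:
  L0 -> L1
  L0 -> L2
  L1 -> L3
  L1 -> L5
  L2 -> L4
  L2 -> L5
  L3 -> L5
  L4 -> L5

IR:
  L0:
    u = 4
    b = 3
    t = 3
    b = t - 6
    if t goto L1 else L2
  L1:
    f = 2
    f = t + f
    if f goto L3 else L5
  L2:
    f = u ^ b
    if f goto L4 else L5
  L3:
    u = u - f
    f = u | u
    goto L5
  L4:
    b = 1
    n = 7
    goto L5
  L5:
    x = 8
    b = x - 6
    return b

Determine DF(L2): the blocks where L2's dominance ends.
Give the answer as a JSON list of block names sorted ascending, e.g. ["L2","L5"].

idom tree: L1←L0 L2←L0 L3←L1 L4←L2 L5←L0
Dom∩ at merges:
  L5: preds {L1,L2,L3,L4}: {L0,L1} ∩ {L0,L2} ∩ {L0,L1,L3} ∩ {L0,L2,L4} = {L0}; idom=L0

DF walk-up:
  join L5 pred L1: L1 stop@L0
  join L5 pred L2: L2 stop@L0
  join L5 pred L3: L3→L1 stop@L0
  join L5 pred L4: L4→L2 stop@L0
  L0: DF=∅
  L1: DF={L5}
  L2: DF={L5}
  L3: DF={L5}
  L4: DF={L5}
  L5: DF=∅

DF(L2) = ["L5"]

Answer: ["L5"]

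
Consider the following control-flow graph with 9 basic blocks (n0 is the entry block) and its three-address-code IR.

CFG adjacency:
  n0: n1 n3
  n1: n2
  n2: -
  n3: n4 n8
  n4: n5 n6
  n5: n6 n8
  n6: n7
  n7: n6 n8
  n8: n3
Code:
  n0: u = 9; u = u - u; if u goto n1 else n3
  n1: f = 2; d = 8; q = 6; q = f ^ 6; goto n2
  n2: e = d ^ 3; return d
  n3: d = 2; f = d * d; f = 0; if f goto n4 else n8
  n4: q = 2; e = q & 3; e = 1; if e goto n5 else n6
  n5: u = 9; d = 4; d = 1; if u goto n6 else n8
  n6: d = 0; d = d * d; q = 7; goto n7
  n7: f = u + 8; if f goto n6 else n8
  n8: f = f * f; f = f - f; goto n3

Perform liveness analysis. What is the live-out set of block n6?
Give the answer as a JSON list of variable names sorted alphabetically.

Block summaries:
  n0: {u} / ∅
  n1: {d,f,q} / ∅
  n2: {e} / {d}
  n3: {d,f} / ∅
  n4: {e,q} / ∅
  n5: {d,u} / ∅
  n6: {d,q} / ∅
  n7: {f} / {u}
  n8: {f} / {f}

Backward fixpoint:
  n0: in=∅ out={u}
  n1: in=∅ out={d}
  n2: in={d} out=∅
  n3: in={u} out={f,u}
  n4: in={f,u} out={f,u}
  n5: in={f} out={f,u}
  n6: in={u} out={u}
  n7: in={u} out={f,u}
  n8: in={f,u} out={u}

live-out(n6) = ["u"]

Answer: ["u"]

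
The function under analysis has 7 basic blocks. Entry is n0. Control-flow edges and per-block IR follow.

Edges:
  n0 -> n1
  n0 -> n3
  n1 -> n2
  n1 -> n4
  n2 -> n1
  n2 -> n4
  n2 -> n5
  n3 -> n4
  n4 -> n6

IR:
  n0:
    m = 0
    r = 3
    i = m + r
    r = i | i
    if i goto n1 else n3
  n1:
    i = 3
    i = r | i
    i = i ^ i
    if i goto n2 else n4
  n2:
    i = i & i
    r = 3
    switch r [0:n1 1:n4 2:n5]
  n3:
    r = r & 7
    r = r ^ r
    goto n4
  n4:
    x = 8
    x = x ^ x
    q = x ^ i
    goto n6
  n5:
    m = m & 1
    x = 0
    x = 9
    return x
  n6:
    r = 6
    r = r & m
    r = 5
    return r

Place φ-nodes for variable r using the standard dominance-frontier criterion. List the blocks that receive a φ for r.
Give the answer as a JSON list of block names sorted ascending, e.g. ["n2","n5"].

Answer: ["n1", "n4"]

Analysis:
idom tree: n1←n0 n2←n1 n3←n0 n4←n0 n5←n2 n6←n4
Join-block Dom:
  n1: preds {n0,n2}: {n0} ∩ {n0,n1,n2} = {n0}; idom=n0
  n4: preds {n1,n2,n3}: {n0,n1} ∩ {n0,n1,n2} ∩ {n0,n3} = {n0}; idom=n0

DF walk-up:
  join n1 pred n0: · stop@n0
  join n1 pred n2: n2→n1 stop@n0
  join n4 pred n1: n1 stop@n0
  join n4 pred n2: n2→n1 stop@n0
  join n4 pred n3: n3 stop@n0
  DF(n0)=∅
  DF(n1)={n1,n4}
  DF(n2)={n1,n4}
  DF(n3)={n4}
  DF(n4)=∅
  DF(n5)=∅
  DF(n6)=∅

φ for r: defs {n0,n2,n3,n6}
  DF⁺ = {n1,n4}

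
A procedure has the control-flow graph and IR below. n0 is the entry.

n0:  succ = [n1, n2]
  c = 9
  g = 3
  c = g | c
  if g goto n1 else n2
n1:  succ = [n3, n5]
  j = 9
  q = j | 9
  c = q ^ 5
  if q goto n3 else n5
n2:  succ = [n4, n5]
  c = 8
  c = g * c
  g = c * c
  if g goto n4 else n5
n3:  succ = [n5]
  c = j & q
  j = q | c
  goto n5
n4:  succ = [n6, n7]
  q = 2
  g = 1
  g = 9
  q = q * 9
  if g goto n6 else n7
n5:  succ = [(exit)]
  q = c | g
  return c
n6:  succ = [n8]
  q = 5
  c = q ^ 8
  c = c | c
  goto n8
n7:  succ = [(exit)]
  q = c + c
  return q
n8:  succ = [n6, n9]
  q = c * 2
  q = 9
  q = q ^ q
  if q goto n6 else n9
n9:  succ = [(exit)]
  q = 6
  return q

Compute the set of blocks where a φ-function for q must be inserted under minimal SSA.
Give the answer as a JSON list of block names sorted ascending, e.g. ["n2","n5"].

Answer: ["n5", "n6"]

Working:
idom tree: n1←n0 n2←n0 n3←n1 n4←n2 n5←n0 n6←n4 n7←n4 n8←n6 n9←n8
Dom∩ at merges:
  n5: preds {n1,n2,n3}: {n0,n1} ∩ {n0,n2} ∩ {n0,n1,n3} = {n0}; idom=n0
  n6: preds {n4,n8}: {n0,n2,n4} ∩ {n0,n2,n4,n6,n8} = {n0,n2,n4}; idom=n4

DF walk-up:
  join n5 pred n1: n1 stop@n0
  join n5 pred n2: n2 stop@n0
  join n5 pred n3: n3→n1 stop@n0
  join n6 pred n4: · stop@n4
  join n6 pred n8: n8→n6 stop@n4
  n0 → ∅
  n1 → {n5}
  n2 → {n5}
  n3 → {n5}
  n4 → ∅
  n5 → ∅
  n6 → {n6}
  n7 → ∅
  n8 → {n6}
  n9 → ∅

φ for q: defs {n1,n4,n5,n6,n7,n8,n9}
  DF⁺ = {n5,n6}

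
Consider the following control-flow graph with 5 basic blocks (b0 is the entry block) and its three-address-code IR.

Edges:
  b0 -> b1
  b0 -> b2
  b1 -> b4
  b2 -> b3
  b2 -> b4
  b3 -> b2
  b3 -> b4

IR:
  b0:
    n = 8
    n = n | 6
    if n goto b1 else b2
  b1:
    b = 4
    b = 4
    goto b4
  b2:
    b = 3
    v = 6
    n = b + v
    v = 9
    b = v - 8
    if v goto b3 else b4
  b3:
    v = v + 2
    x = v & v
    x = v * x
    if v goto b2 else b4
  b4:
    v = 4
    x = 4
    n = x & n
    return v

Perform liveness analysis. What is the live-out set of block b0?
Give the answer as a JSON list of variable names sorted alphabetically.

Answer: ["n"]

Working:
Per-block:
  b0 def {n} use ∅
  b1 def {b} use ∅
  b2 def {b,n,v} use ∅
  b3 def {v,x} use {v}
  b4 def {n,v,x} use {n}

Liveness:
  b0 li=∅ lo={n}
  b1 li={n} lo={n}
  b2 li=∅ lo={n,v}
  b3 li={n,v} lo={n}
  b4 li={n} lo=∅

live-out(b0) = ["n"]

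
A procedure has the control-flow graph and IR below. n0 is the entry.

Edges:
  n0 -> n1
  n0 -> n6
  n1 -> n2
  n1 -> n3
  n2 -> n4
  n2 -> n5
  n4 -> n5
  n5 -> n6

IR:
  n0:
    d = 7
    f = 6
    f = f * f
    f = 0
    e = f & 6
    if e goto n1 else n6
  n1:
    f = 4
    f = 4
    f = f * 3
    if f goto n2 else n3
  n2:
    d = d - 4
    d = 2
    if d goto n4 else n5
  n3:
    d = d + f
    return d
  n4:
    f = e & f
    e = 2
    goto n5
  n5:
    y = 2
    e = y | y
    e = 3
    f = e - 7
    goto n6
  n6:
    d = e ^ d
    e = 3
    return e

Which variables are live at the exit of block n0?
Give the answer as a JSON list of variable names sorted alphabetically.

Answer: ["d", "e"]

Derivation:
def/use:
  n0: {d,e,f} / ∅
  n1: {f} / ∅
  n2: {d} / {d}
  n3: {d} / {d,f}
  n4: {e,f} / {e,f}
  n5: {e,f,y} / ∅
  n6: {d,e} / {d,e}

Liveness:
  live n0: ∅→{d,e}
  live n1: {d,e}→{d,e,f}
  live n2: {d,e,f}→{d,e,f}
  live n3: {d,f}→∅
  live n4: {d,e,f}→{d}
  live n5: {d}→{d,e}
  live n6: {d,e}→∅

live-out(n0) = ["d", "e"]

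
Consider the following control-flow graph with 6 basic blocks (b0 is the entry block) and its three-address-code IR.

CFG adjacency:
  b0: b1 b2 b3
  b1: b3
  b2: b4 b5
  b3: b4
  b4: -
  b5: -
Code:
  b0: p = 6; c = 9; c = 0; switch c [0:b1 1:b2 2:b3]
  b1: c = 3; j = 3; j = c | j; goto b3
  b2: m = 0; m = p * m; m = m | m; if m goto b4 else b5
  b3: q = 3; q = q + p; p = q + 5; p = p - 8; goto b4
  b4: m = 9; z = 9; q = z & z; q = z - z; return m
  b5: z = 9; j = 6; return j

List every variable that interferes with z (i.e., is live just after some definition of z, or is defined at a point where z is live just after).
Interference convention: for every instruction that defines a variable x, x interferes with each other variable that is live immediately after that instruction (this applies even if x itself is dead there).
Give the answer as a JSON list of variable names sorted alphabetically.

def/use:
  b0: def={c,p} ue=∅
  b1: def={c,j} ue=∅
  b2: def={m} ue={p}
  b3: def={p,q} ue={p}
  b4: def={m,q,z} ue=∅
  b5: def={j,z} ue=∅

Live sets:
  live b0: ∅→{p}
  live b1: {p}→{p}
  live b2: {p}→∅
  live b3: {p}→∅
  live b4: ∅→∅
  live b5: ∅→∅

Interfere edges:
  c — {j,p}
  j — {c,p}
  m — {p,q,z}
  p — {c,j,m,q}
  q — {m,p,z}
  z — {m,q}

N(z) = ["m", "q"]

Answer: ["m", "q"]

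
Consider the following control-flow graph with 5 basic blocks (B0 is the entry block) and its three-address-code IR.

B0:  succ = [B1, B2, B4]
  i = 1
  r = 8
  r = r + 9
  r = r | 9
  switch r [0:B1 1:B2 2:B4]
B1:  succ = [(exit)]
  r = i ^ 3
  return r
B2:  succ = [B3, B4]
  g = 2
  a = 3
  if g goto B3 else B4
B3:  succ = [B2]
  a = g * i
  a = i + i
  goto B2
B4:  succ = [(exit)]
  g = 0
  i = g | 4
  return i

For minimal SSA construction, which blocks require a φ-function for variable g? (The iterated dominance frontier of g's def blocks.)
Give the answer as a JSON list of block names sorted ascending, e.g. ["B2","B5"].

Answer: ["B2", "B4"]

Derivation:
idom tree: B1←B0 B2←B0 B3←B2 B4←B0
Dom at joins:
  B2: preds {B0,B3}: {B0} ∩ {B0,B2,B3} = {B0}; idom=B0
  B4: preds {B0,B2}: {B0} ∩ {B0,B2} = {B0}; idom=B0

DF derivation:
  join B2 pred B0: · stop@B0
  join B2 pred B3: B3→B2 stop@B0
  join B4 pred B0: · stop@B0
  join B4 pred B2: B2 stop@B0
  DF(B0)=∅
  DF(B1)=∅
  DF(B2)={B2,B4}
  DF(B3)={B2}
  DF(B4)=∅

φ for g: defs {B2,B4}
  DF⁺ = {B2,B4}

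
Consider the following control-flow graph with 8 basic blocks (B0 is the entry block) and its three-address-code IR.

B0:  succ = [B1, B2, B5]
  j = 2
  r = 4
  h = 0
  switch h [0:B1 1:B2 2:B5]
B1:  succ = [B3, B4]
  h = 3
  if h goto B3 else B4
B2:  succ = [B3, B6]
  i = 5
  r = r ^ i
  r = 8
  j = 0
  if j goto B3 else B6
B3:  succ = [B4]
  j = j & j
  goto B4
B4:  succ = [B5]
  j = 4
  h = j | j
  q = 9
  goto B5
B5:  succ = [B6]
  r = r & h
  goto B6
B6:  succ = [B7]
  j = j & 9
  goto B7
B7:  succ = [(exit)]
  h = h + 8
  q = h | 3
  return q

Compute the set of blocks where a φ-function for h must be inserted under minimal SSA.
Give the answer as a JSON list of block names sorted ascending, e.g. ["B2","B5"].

idom tree: B1←B0 B2←B0 B3←B0 B4←B0 B5←B0 B6←B0 B7←B6
Dom∩ at merges:
  B3: preds {B1,B2}: {B0,B1} ∩ {B0,B2} = {B0}; idom=B0
  B4: preds {B1,B3}: {B0,B1} ∩ {B0,B3} = {B0}; idom=B0
  B5: preds {B0,B4}: {B0} ∩ {B0,B4} = {B0}; idom=B0
  B6: preds {B2,B5}: {B0,B2} ∩ {B0,B5} = {B0}; idom=B0

Frontier:
  B3←B1: walk B1 to B0
  B3←B2: walk B2 to B0
  B4←B1: walk B1 to B0
  B4←B3: walk B3 to B0
  B5←B0: walk · to B0
  B5←B4: walk B4 to B0
  B6←B2: walk B2 to B0
  B6←B5: walk B5 to B0
  B0 → ∅
  B1 → {B3,B4}
  B2 → {B3,B6}
  B3 → {B4}
  B4 → {B5}
  B5 → {B6}
  B6 → ∅
  B7 → ∅

φ for h: defs {B0,B1,B4,B7}
  DF⁺ = {B3,B4,B5,B6}

Answer: ["B3", "B4", "B5", "B6"]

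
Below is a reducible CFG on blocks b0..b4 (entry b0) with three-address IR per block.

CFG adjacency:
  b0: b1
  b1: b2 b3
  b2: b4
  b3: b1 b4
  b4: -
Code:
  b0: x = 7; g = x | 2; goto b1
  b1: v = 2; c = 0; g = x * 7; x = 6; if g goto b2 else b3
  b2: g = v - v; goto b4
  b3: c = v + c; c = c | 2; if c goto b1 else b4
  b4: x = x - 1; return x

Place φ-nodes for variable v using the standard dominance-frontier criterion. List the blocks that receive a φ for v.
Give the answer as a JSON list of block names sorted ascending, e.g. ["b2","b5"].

Answer: ["b1"]

Working:
idom tree: b1←b0 b2←b1 b3←b1 b4←b1
Join-block Dom:
  b1: preds {b0,b3}: {b0} ∩ {b0,b1,b3} = {b0}; idom=b0
  b4: preds {b2,b3}: {b0,b1,b2} ∩ {b0,b1,b3} = {b0,b1}; idom=b1

DF derivation:
  b1←b0: walk · to b0
  b1←b3: walk b3→b1 to b0
  b4←b2: walk b2 to b1
  b4←b3: walk b3 to b1
  b0 → ∅
  b1 → {b1}
  b2 → {b4}
  b3 → {b1,b4}
  b4 → ∅

φ for v: defs {b1}
  DF⁺ = {b1}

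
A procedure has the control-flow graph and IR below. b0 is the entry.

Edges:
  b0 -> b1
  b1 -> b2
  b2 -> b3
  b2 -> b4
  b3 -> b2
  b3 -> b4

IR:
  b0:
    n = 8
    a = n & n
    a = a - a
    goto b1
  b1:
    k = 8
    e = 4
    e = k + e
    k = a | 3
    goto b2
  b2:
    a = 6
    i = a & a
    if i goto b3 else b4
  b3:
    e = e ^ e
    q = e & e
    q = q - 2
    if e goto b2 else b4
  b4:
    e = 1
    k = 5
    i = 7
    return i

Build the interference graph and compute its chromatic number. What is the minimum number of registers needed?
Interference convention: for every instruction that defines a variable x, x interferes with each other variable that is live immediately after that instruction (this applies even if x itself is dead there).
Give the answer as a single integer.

Answer: 3

Analysis:
Block summaries:
  b0 def {a,n} use ∅
  b1 def {e,k} use {a}
  b2 def {a,i} use ∅
  b3 def {e,q} use {e}
  b4 def {e,i,k} use ∅

Backward fixpoint:
  live b0: ∅→{a}
  live b1: {a}→{e}
  live b2: {e}→{e}
  live b3: {e}→{e}
  live b4: ∅→∅

Conflict graph:
  a: {e,k}
  e: {a,i,k,q}
  i: {e}
  k: {a,e}
  n: ∅
  q: {e}

Registers:
  clique {a,e,k} ⇒ need ≥ 3
  assign a→c1 e→c0 i→c1 k→c2 n→c0 q→c1 — no edge inside a register ⇒ χ ≤ 3
  χ = 3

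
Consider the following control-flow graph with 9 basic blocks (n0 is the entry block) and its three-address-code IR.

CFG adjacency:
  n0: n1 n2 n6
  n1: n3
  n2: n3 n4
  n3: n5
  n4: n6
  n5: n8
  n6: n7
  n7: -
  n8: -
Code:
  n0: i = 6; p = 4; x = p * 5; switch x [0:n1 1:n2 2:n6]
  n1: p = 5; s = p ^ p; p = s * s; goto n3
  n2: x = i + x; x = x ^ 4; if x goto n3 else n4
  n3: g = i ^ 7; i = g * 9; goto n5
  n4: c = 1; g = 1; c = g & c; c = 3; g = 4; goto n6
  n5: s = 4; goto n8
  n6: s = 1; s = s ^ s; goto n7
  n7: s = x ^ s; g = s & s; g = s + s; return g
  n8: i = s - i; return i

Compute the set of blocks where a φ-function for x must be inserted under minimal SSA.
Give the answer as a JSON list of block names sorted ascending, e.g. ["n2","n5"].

idom tree: n1←n0 n2←n0 n3←n0 n4←n2 n5←n3 n6←n0 n7←n6 n8←n5
Join-block Dom:
  n3: preds {n1,n2}: {n0,n1} ∩ {n0,n2} = {n0}; idom=n0
  n6: preds {n0,n4}: {n0} ∩ {n0,n2,n4} = {n0}; idom=n0

DF walk-up:
  n3←n1: walk n1 to n0
  n3←n2: walk n2 to n0
  n6←n0: walk · to n0
  n6←n4: walk n4→n2 to n0
  n0 → ∅
  n1 → {n3}
  n2 → {n3,n6}
  n3 → ∅
  n4 → {n6}
  n5 → ∅
  n6 → ∅
  n7 → ∅
  n8 → ∅

φ for x: defs {n0,n2}
  DF⁺ = {n3,n6}

Answer: ["n3", "n6"]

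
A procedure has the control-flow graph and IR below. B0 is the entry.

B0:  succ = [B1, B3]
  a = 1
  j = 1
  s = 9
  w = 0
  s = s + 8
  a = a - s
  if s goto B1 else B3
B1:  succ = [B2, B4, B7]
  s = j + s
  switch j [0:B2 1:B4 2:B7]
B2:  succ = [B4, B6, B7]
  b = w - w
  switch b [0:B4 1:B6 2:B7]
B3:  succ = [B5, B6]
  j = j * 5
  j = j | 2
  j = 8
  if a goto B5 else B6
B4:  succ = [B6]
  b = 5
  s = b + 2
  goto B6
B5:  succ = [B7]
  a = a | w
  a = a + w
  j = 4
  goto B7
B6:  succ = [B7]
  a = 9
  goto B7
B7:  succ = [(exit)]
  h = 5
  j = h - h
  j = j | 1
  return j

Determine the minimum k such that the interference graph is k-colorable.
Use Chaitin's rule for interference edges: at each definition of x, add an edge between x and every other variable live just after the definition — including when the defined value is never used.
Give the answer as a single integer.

Answer: 4

Analysis:
Per-block:
  B0 def {a,j,s,w} use ∅
  B1 def {s} use {j,s}
  B2 def {b} use {w}
  B3 def {j} use {a,j}
  B4 def {b,s} use ∅
  B5 def {a,j} use {a,w}
  B6 def {a} use ∅
  B7 def {h,j} use ∅

Backward fixpoint:
  live B0: ∅→{a,j,s,w}
  live B1: {j,s,w}→{w}
  live B2: {w}→∅
  live B3: {a,j,w}→{a,w}
  live B4: ∅→∅
  live B5: {a,w}→∅
  live B6: ∅→∅
  live B7: ∅→∅

Interference:
  a — {j,s,w}
  b — ∅
  h — ∅
  j — {a,s,w}
  s — {a,j,w}
  w — {a,j,s}

Registers:
  clique {a,j,s,w} ⇒ need ≥ 4
  4-colouring: r0={a,b,h}  r1={j}  r2={s}  r3={w}
  χ = 4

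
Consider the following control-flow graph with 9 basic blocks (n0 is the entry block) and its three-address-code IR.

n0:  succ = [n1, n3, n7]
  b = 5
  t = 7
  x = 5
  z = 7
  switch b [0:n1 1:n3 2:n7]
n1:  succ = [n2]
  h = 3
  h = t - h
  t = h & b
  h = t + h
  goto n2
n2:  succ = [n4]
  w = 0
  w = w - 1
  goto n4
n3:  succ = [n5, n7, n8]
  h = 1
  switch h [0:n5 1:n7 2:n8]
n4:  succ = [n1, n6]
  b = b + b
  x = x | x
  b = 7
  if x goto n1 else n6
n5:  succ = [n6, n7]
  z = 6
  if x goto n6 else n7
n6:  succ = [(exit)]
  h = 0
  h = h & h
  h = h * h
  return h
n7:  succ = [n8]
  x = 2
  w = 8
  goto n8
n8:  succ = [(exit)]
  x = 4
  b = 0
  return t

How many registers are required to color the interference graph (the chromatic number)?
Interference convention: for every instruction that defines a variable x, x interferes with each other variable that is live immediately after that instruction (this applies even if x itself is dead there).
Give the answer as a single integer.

Answer: 4

Derivation:
Block summaries:
  n0: {b,t,x,z} / ∅
  n1: {h,t} / {b,t}
  n2: {w} / ∅
  n3: {h} / ∅
  n4: {b,x} / {b,x}
  n5: {z} / {x}
  n6: {h} / ∅
  n7: {w,x} / ∅
  n8: {b,x} / {t}

Liveness:
  n0: in=∅ out={b,t,x}
  n1: in={b,t,x} out={b,t,x}
  n2: in={b,t,x} out={b,t,x}
  n3: in={t,x} out={t,x}
  n4: in={b,t,x} out={b,t,x}
  n5: in={t,x} out={t}
  n6: in=∅ out=∅
  n7: in={t} out={t}
  n8: in={t} out=∅

Interference:
  b↔{h,t,w,x,z}
  h↔{b,t,x}
  t↔{b,h,w,x,z}
  w↔{b,t,x}
  x↔{b,h,t,w,z}
  z↔{b,t,x}

Chromatic number:
  lower bound: {b,h,t,x} mutually conflict ⇒ χ ≥ 4
  assign b→r0 h→r3 t→r1 w→r3 x→r2 z→r3 — no edge inside a register ⇒ χ ≤ 4
  χ = 4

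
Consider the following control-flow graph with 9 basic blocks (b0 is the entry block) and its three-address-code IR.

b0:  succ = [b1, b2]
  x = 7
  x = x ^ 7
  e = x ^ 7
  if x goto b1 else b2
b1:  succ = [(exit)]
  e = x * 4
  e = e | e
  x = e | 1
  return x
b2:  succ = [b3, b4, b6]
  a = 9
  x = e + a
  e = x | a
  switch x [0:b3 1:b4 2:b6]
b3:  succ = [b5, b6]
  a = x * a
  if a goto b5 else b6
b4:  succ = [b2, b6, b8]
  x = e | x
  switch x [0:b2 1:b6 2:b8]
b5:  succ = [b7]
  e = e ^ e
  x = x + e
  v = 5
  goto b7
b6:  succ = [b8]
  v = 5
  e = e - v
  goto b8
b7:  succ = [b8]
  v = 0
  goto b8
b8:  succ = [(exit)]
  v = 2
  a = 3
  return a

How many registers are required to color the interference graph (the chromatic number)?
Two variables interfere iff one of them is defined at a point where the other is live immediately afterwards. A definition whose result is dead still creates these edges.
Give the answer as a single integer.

def/use:
  b0: {e,x} / ∅
  b1: {e,x} / {x}
  b2: {a,e,x} / {e}
  b3: {a} / {a,x}
  b4: {x} / {e,x}
  b5: {e,v,x} / {e,x}
  b6: {e,v} / {e}
  b7: {v} / ∅
  b8: {a,v} / ∅

Live sets:
  b0 li=∅ lo={e,x}
  b1 li={x} lo=∅
  b2 li={e} lo={a,e,x}
  b3 li={a,e,x} lo={e,x}
  b4 li={e,x} lo={e}
  b5 li={e,x} lo=∅
  b6 li={e} lo=∅
  b7 li=∅ lo=∅
  b8 li=∅ lo=∅

Interference:
  a↔{e,x}
  e↔{a,v,x}
  v↔{e}
  x↔{a,e}

Chromatic number:
  {a,e,x} pairwise interfere (3-clique) ⇒ χ ≥ 3
  3-colouring: c0={e}  c1={a,v}  c2={x}
  χ = 3

Answer: 3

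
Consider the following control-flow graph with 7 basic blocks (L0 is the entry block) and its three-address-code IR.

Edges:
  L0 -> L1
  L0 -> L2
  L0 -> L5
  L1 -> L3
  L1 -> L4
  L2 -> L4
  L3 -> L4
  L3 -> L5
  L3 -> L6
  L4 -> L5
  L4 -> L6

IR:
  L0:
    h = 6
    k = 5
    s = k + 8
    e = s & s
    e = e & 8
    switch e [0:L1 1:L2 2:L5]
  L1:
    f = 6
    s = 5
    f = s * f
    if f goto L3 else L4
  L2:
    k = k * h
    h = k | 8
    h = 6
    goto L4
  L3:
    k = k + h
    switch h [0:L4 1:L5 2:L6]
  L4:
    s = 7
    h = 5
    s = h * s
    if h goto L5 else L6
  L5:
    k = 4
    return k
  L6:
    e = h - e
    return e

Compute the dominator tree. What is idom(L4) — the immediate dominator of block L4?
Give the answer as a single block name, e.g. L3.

idom tree: L1←L0 L2←L0 L3←L1 L4←L0 L5←L0 L6←L0
Dom at joins:
  L4: preds {L1,L2,L3}: {L0,L1} ∩ {L0,L2} ∩ {L0,L1,L3} = {L0}; idom=L0
  L5: preds {L0,L3,L4}: {L0} ∩ {L0,L1,L3} ∩ {L0,L4} = {L0}; idom=L0
  L6: preds {L3,L4}: {L0,L1,L3} ∩ {L0,L4} = {L0}; idom=L0

idom(L4) = L0

Answer: L0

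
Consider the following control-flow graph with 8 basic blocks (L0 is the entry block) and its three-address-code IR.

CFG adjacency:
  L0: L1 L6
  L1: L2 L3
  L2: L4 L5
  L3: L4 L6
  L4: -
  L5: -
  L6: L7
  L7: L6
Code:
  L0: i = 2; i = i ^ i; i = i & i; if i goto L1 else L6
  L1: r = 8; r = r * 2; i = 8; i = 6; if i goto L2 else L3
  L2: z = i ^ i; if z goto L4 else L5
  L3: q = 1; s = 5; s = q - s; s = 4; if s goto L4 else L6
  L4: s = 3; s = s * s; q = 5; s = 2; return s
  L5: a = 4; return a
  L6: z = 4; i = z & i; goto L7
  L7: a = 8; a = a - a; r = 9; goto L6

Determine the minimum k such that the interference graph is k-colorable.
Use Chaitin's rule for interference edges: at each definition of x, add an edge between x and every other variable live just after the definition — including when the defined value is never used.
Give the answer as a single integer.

def/use:
  L0 def {i} use ∅
  L1 def {i,r} use ∅
  L2 def {z} use {i}
  L3 def {q,s} use ∅
  L4 def {q,s} use ∅
  L5 def {a} use ∅
  L6 def {i,z} use {i}
  L7 def {a,r} use ∅

Backward fixpoint:
  L0: in=∅ out={i}
  L1: in=∅ out={i}
  L2: in={i} out=∅
  L3: in={i} out={i}
  L4: in=∅ out=∅
  L5: in=∅ out=∅
  L6: in={i} out={i}
  L7: in={i} out={i}

Interference:
  a — {i}
  i — {a,q,r,s,z}
  q — {i,s}
  r — {i}
  s — {i,q}
  z — {i}

Chromatic number:
  {i,q,s} pairwise interfere (3-clique) ⇒ χ ≥ 3
  3-colouring: r0={i}  r1={a,q,r,z}  r2={s}
  χ = 3

Answer: 3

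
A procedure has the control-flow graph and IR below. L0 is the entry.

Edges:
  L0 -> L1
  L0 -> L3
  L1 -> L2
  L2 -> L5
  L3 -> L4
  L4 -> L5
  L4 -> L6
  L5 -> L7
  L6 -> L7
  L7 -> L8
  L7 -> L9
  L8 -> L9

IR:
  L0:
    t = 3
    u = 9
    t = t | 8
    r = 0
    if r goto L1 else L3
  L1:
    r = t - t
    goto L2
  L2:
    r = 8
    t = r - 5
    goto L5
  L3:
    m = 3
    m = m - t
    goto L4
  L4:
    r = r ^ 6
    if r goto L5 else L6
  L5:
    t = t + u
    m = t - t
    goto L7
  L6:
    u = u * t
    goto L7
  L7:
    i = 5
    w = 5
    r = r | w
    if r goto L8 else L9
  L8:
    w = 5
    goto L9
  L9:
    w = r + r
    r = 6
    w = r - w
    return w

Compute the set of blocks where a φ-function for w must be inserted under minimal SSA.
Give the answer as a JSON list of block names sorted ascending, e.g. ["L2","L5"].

idom tree: L1←L0 L2←L1 L3←L0 L4←L3 L5←L0 L6←L4 L7←L0 L8←L7 L9←L7
Dom at joins:
  L5: preds {L2,L4}: {L0,L1,L2} ∩ {L0,L3,L4} = {L0}; idom=L0
  L7: preds {L5,L6}: {L0,L5} ∩ {L0,L3,L4,L6} = {L0}; idom=L0
  L9: preds {L7,L8}: {L0,L7} ∩ {L0,L7,L8} = {L0,L7}; idom=L7

DF derivation:
  join L5 pred L2: L2→L1 stop@L0
  join L5 pred L4: L4→L3 stop@L0
  join L7 pred L5: L5 stop@L0
  join L7 pred L6: L6→L4→L3 stop@L0
  join L9 pred L7: · stop@L7
  join L9 pred L8: L8 stop@L7
  DF(L0)=∅
  DF(L1)={L5}
  DF(L2)={L5}
  DF(L3)={L5,L7}
  DF(L4)={L5,L7}
  DF(L5)={L7}
  DF(L6)={L7}
  DF(L7)=∅
  DF(L8)={L9}
  DF(L9)=∅

φ for w: defs {L7,L8,L9}
  DF⁺ = {L9}

Answer: ["L9"]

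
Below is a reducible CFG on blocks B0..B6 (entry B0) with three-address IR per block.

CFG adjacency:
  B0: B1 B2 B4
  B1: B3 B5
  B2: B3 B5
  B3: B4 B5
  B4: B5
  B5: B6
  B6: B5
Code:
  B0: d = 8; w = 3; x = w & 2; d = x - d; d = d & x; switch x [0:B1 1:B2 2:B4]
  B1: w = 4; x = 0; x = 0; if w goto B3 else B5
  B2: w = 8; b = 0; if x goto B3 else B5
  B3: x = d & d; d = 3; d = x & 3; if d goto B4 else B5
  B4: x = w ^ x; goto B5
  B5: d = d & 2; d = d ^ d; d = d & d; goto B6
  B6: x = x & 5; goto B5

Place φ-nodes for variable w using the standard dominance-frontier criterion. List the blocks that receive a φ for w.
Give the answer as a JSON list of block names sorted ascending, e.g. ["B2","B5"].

Answer: ["B3", "B4", "B5"]

Analysis:
idom tree: B1←B0 B2←B0 B3←B0 B4←B0 B5←B0 B6←B5
Join-block Dom:
  B3: preds {B1,B2}: {B0,B1} ∩ {B0,B2} = {B0}; idom=B0
  B4: preds {B0,B3}: {B0} ∩ {B0,B3} = {B0}; idom=B0
  B5: preds {B1,B2,B3,B4,B6}: {B0,B1} ∩ {B0,B2} ∩ {B0,B3} ∩ {B0,B4} ∩ {B0,B5,B6} = {B0}; idom=B0

DF walk-up:
  join B3 pred B1: B1 stop@B0
  join B3 pred B2: B2 stop@B0
  join B4 pred B0: · stop@B0
  join B4 pred B3: B3 stop@B0
  join B5 pred B1: B1 stop@B0
  join B5 pred B2: B2 stop@B0
  join B5 pred B3: B3 stop@B0
  join B5 pred B4: B4 stop@B0
  join B5 pred B6: B6→B5 stop@B0
  DF(B0)=∅
  DF(B1)={B3,B5}
  DF(B2)={B3,B5}
  DF(B3)={B4,B5}
  DF(B4)={B5}
  DF(B5)={B5}
  DF(B6)={B5}

φ for w: defs {B0,B1,B2}
  DF⁺ = {B3,B4,B5}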